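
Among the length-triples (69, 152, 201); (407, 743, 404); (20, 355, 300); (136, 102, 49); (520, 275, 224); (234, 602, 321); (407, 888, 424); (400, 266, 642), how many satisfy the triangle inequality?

(69,152,201): 69+152 > 201 → valid
(404,407,743): 404+407 > 743 → valid
(20,300,355): 20+300 ≤ 355 → not valid
(49,102,136): 49+102 > 136 → valid
(224,275,520): 224+275 ≤ 520 → not valid
(234,321,602): 234+321 ≤ 602 → not valid
(407,424,888): 407+424 ≤ 888 → not valid
(266,400,642): 266+400 > 642 → valid
4 of the 8 triples form a triangle.

4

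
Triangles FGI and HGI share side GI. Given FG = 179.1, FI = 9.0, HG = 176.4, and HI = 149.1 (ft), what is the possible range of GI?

From triangle FGI: |179.1 − 9.0| < GI < 179.1 + 9.0, i.e. 170.1 < GI < 188.1.
From triangle HGI: 27.3 < GI < 325.5.
Both must hold, so GI lies in the intersection.

170.1 < GI < 188.1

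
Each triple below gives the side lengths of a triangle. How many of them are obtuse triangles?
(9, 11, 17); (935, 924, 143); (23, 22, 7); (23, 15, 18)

1

(9,11,17): 9²+11² = 202 < 289 = 17² → obtuse
(935,924,143): 143²+924² = 874225 = 935² → right
(23,22,7): 7²+22² = 533 > 529 = 23² → acute
(23,15,18): 15²+18² = 549 > 529 = 23² → acute
1 of the 4 is obtuse.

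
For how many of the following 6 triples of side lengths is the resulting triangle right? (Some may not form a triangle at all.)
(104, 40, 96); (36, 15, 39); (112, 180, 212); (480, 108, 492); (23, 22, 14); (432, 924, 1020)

(104,40,96): 40²+96² = 10816 = 104² → right
(36,15,39): 15²+36² = 1521 = 39² → right
(112,180,212): 112²+180² = 44944 = 212² → right
(480,108,492): 108²+480² = 242064 = 492² → right
(23,22,14): 14²+22² = 680 > 529 = 23² → acute
(432,924,1020): 432²+924² = 1040400 = 1020² → right
5 of the 6 are right.

5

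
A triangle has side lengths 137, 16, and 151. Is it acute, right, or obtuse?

obtuse

Compare the square of the longest side to the sum of squares of the other two: 16² + 137² = 19025 < 22801 = 151².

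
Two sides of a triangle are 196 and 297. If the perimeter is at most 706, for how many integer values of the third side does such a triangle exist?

112

Triangle inequality: 101 < x < 493. Perimeter ≤ 706 gives x ≤ 706 − 196 − 297 = 213.
So 101 < x ≤ 213; integers 102 through 213: 112 values.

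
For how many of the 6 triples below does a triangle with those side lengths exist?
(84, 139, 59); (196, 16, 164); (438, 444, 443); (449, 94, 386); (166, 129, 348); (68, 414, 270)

3

(59,84,139): 59+84 > 139 → valid
(16,164,196): 16+164 ≤ 196 → not valid
(438,443,444): 438+443 > 444 → valid
(94,386,449): 94+386 > 449 → valid
(129,166,348): 129+166 ≤ 348 → not valid
(68,270,414): 68+270 ≤ 414 → not valid
3 of the 6 triples form a triangle.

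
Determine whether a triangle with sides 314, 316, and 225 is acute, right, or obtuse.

Compare the square of the longest side to the sum of squares of the other two: 225² + 314² = 149221 > 99856 = 316².

acute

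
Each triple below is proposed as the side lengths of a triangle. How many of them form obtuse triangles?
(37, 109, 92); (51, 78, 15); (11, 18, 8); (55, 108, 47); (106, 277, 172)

3

(37,109,92): 37²+92² = 9833 < 11881 = 109² → obtuse
(51,78,15): 15+51 ≤ 78, not a triangle
(11,18,8): 8²+11² = 185 < 324 = 18² → obtuse
(55,108,47): 47+55 ≤ 108, not a triangle
(106,277,172): 106²+172² = 40820 < 76729 = 277² → obtuse
3 of the 5 are obtuse.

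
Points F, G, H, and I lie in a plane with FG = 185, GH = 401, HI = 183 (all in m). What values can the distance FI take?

The maximum is all hops collinear in one direction: 185 + 401 + 183 = 769.
The longest hop is 401; the others sum to 368. Folding the others back against it leaves at least 401 − 368 = 33.

33 ≤ FI ≤ 769 m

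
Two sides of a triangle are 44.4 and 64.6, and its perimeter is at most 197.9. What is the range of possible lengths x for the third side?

Triangle inequality alone gives 20.2 < x < 109.0.
The perimeter condition gives x ≤ 197.9 − 44.4 − 64.6 = 88.9.
Intersecting the two: 20.2 < x ≤ 88.9.

20.2 < x ≤ 88.9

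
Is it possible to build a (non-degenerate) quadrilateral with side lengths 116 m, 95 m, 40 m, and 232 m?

Yes

A quadrilateral exists iff every side is shorter than the sum of the others — equivalently, the longest side is less than the sum of the rest.
Longest side 232 < 251 (sum of the remaining 3), so yes.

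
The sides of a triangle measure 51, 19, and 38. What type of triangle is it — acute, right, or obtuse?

obtuse

Compare the square of the longest side to the sum of squares of the other two: 19² + 38² = 1805 < 2601 = 51².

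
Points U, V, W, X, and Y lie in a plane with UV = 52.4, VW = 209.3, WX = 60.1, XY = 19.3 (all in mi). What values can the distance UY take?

77.5 ≤ UY ≤ 341.1 mi

The maximum is all hops collinear in one direction: 52.4 + 209.3 + 60.1 + 19.3 = 341.1.
The longest hop is 209.3; the others sum to 131.8. Folding the others back against it leaves at least 209.3 − 131.8 = 77.5.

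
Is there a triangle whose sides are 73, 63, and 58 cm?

The longest side is 73, and the other two sum to 121.
Since 121 > 73, the triangle inequality holds.

Yes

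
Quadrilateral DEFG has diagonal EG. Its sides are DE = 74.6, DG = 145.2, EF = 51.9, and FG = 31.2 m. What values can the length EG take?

70.6 < EG < 83.1

From triangle DEG: |74.6 − 145.2| < EG < 74.6 + 145.2, i.e. 70.6 < EG < 219.8.
From triangle FEG: 20.7 < EG < 83.1.
Both must hold, so EG lies in the intersection.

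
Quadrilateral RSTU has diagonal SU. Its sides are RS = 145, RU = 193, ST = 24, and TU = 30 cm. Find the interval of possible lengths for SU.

From triangle RSU: |145 − 193| < SU < 145 + 193, i.e. 48 < SU < 338.
From triangle TSU: 6 < SU < 54.
Both must hold, so SU lies in the intersection.

48 < SU < 54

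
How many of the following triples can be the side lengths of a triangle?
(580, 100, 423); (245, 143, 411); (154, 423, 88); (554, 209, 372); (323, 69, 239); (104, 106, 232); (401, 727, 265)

1

(100,423,580): 100+423 ≤ 580 → not valid
(143,245,411): 143+245 ≤ 411 → not valid
(88,154,423): 88+154 ≤ 423 → not valid
(209,372,554): 209+372 > 554 → valid
(69,239,323): 69+239 ≤ 323 → not valid
(104,106,232): 104+106 ≤ 232 → not valid
(265,401,727): 265+401 ≤ 727 → not valid
1 of the 7 triples forms a triangle.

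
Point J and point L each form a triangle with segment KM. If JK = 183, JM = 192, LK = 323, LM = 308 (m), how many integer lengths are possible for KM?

From triangle JKM: 9 < KM < 375.
From triangle LKM: 15 < KM < 631.
Intersection: 15 < KM < 375, so integers 16 through 374: 359 values.

359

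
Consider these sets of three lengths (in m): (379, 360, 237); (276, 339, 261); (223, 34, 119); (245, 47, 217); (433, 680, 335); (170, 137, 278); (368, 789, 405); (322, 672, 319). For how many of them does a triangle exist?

5

(237,360,379): 237+360 > 379 → valid
(261,276,339): 261+276 > 339 → valid
(34,119,223): 34+119 ≤ 223 → not valid
(47,217,245): 47+217 > 245 → valid
(335,433,680): 335+433 > 680 → valid
(137,170,278): 137+170 > 278 → valid
(368,405,789): 368+405 ≤ 789 → not valid
(319,322,672): 319+322 ≤ 672 → not valid
5 of the 8 triples form a triangle.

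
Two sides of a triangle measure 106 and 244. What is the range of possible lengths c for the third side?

138 < c < 350

By the triangle inequality, c must be less than 106 + 244 = 350 and greater than |106 − 244| = 138.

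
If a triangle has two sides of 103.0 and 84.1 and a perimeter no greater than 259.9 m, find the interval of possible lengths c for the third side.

Triangle inequality alone gives 18.9 < c < 187.1.
The perimeter condition gives c ≤ 259.9 − 103.0 − 84.1 = 72.8.
Intersecting the two: 18.9 < c ≤ 72.8.

18.9 < c ≤ 72.8 m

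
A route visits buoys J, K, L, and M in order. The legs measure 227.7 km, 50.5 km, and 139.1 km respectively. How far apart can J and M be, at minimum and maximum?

38.1 ≤ JM ≤ 417.3 km

The maximum is all hops collinear in one direction: 227.7 + 50.5 + 139.1 = 417.3.
The longest hop is 227.7; the others sum to 189.6. Folding the others back against it leaves at least 227.7 − 189.6 = 38.1.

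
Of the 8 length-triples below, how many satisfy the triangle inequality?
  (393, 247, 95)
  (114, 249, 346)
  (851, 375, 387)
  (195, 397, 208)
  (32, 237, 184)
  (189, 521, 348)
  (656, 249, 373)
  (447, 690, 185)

3

(95,247,393): 95+247 ≤ 393 → not valid
(114,249,346): 114+249 > 346 → valid
(375,387,851): 375+387 ≤ 851 → not valid
(195,208,397): 195+208 > 397 → valid
(32,184,237): 32+184 ≤ 237 → not valid
(189,348,521): 189+348 > 521 → valid
(249,373,656): 249+373 ≤ 656 → not valid
(185,447,690): 185+447 ≤ 690 → not valid
3 of the 8 triples form a triangle.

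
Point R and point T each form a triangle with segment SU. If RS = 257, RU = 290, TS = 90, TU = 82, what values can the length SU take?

33 < SU < 172

From triangle RSU: |257 − 290| < SU < 257 + 290, i.e. 33 < SU < 547.
From triangle TSU: 8 < SU < 172.
Both must hold, so SU lies in the intersection.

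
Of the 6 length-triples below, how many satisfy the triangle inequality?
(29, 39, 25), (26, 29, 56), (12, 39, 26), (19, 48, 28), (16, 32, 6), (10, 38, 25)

(25,29,39): 25+29 > 39 → valid
(26,29,56): 26+29 ≤ 56 → not valid
(12,26,39): 12+26 ≤ 39 → not valid
(19,28,48): 19+28 ≤ 48 → not valid
(6,16,32): 6+16 ≤ 32 → not valid
(10,25,38): 10+25 ≤ 38 → not valid
1 of the 6 triples forms a triangle.

1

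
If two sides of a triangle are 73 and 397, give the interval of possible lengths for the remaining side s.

324 < s < 470

By the triangle inequality, s must be less than 73 + 397 = 470 and greater than |73 − 397| = 324.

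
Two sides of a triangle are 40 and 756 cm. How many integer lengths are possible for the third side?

The third side lies in the open interval (716, 796).
Integers from 717 to 795 inclusive: 795 − 717 + 1 = 79.

79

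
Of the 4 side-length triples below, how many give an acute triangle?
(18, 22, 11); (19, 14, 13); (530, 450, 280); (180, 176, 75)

(18,22,11): 11²+18² = 445 < 484 = 22² → obtuse
(19,14,13): 13²+14² = 365 > 361 = 19² → acute
(530,450,280): 280²+450² = 280900 = 530² → right
(180,176,75): 75²+176² = 36601 > 32400 = 180² → acute
2 of the 4 are acute.

2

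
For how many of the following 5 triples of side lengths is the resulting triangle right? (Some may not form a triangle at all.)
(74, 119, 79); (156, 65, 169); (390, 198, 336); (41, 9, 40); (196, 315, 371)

(74,119,79): 74²+79² = 11717 < 14161 = 119² → obtuse
(156,65,169): 65²+156² = 28561 = 169² → right
(390,198,336): 198²+336² = 152100 = 390² → right
(41,9,40): 9²+40² = 1681 = 41² → right
(196,315,371): 196²+315² = 137641 = 371² → right
4 of the 5 are right.

4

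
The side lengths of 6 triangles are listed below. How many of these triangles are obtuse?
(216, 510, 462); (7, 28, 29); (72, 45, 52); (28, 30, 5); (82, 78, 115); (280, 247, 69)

(216,510,462): 216²+462² = 260100 = 510² → right
(7,28,29): 7²+28² = 833 < 841 = 29² → obtuse
(72,45,52): 45²+52² = 4729 < 5184 = 72² → obtuse
(28,30,5): 5²+28² = 809 < 900 = 30² → obtuse
(82,78,115): 78²+82² = 12808 < 13225 = 115² → obtuse
(280,247,69): 69²+247² = 65770 < 78400 = 280² → obtuse
5 of the 6 are obtuse.

5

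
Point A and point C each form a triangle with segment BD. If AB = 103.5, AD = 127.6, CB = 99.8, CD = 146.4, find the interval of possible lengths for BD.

From triangle ABD: |103.5 − 127.6| < BD < 103.5 + 127.6, i.e. 24.1 < BD < 231.1.
From triangle CBD: 46.6 < BD < 246.2.
Both must hold, so BD lies in the intersection.

46.6 < BD < 231.1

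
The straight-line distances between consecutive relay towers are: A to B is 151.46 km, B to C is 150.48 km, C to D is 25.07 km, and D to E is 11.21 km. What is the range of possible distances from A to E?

The maximum is all hops collinear in one direction: 151.46 + 150.48 + 25.07 + 11.21 = 338.22.
The longest hop is 151.46; the others sum to 186.76. Since 151.46 ≤ 186.76, the path can fold back on itself completely, so the minimum distance is 0.

0 ≤ AE ≤ 338.22 km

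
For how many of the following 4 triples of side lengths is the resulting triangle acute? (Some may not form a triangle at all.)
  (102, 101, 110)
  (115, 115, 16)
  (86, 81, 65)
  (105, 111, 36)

(102,101,110): 101²+102² = 20605 > 12100 = 110² → acute
(115,115,16): 16²+115² = 13481 > 13225 = 115² → acute
(86,81,65): 65²+81² = 10786 > 7396 = 86² → acute
(105,111,36): 36²+105² = 12321 = 111² → right
3 of the 4 are acute.

3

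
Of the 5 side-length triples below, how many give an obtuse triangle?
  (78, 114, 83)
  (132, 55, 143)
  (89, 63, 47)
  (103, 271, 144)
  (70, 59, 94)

(78,114,83): 78²+83² = 12973 < 12996 = 114² → obtuse
(132,55,143): 55²+132² = 20449 = 143² → right
(89,63,47): 47²+63² = 6178 < 7921 = 89² → obtuse
(103,271,144): 103+144 ≤ 271, not a triangle
(70,59,94): 59²+70² = 8381 < 8836 = 94² → obtuse
3 of the 5 are obtuse.

3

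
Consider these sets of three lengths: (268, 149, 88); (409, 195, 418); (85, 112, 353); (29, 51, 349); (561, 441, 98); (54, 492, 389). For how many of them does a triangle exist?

1

(88,149,268): 88+149 ≤ 268 → not valid
(195,409,418): 195+409 > 418 → valid
(85,112,353): 85+112 ≤ 353 → not valid
(29,51,349): 29+51 ≤ 349 → not valid
(98,441,561): 98+441 ≤ 561 → not valid
(54,389,492): 54+389 ≤ 492 → not valid
1 of the 6 triples forms a triangle.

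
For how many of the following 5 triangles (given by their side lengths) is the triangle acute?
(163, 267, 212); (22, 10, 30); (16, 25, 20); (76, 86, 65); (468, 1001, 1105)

3

(163,267,212): 163²+212² = 71513 > 71289 = 267² → acute
(22,10,30): 10²+22² = 584 < 900 = 30² → obtuse
(16,25,20): 16²+20² = 656 > 625 = 25² → acute
(76,86,65): 65²+76² = 10001 > 7396 = 86² → acute
(468,1001,1105): 468²+1001² = 1221025 = 1105² → right
3 of the 5 are acute.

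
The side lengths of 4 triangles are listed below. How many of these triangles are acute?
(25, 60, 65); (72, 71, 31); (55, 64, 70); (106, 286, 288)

(25,60,65): 25²+60² = 4225 = 65² → right
(72,71,31): 31²+71² = 6002 > 5184 = 72² → acute
(55,64,70): 55²+64² = 7121 > 4900 = 70² → acute
(106,286,288): 106²+286² = 93032 > 82944 = 288² → acute
3 of the 4 are acute.

3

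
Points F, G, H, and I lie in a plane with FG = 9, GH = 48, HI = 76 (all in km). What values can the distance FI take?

The maximum is all hops collinear in one direction: 9 + 48 + 76 = 133.
The longest hop is 76; the others sum to 57. Folding the others back against it leaves at least 76 − 57 = 19.

19 ≤ FI ≤ 133 km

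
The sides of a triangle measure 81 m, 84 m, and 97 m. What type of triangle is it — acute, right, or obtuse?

acute

Compare the square of the longest side to the sum of squares of the other two: 81² + 84² = 13617 > 9409 = 97².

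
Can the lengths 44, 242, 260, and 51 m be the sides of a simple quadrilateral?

A quadrilateral exists iff every side is shorter than the sum of the others — equivalently, the longest side is less than the sum of the rest.
Longest side 260 < 337 (sum of the remaining 3), so yes.

Yes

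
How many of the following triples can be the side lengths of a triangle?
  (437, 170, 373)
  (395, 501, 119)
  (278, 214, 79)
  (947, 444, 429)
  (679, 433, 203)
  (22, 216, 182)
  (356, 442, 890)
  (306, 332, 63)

(170,373,437): 170+373 > 437 → valid
(119,395,501): 119+395 > 501 → valid
(79,214,278): 79+214 > 278 → valid
(429,444,947): 429+444 ≤ 947 → not valid
(203,433,679): 203+433 ≤ 679 → not valid
(22,182,216): 22+182 ≤ 216 → not valid
(356,442,890): 356+442 ≤ 890 → not valid
(63,306,332): 63+306 > 332 → valid
4 of the 8 triples form a triangle.

4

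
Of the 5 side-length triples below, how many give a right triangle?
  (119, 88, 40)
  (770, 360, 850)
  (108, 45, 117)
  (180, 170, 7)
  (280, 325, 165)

3

(119,88,40): 40²+88² = 9344 < 14161 = 119² → obtuse
(770,360,850): 360²+770² = 722500 = 850² → right
(108,45,117): 45²+108² = 13689 = 117² → right
(180,170,7): 7+170 ≤ 180, not a triangle
(280,325,165): 165²+280² = 105625 = 325² → right
3 of the 5 are right.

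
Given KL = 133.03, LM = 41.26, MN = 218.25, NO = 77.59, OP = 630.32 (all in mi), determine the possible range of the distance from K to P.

160.19 ≤ KP ≤ 1100.45 mi

The maximum is all hops collinear in one direction: 133.03 + 41.26 + 218.25 + 77.59 + 630.32 = 1100.45.
The longest hop is 630.32; the others sum to 470.13. Folding the others back against it leaves at least 630.32 − 470.13 = 160.19.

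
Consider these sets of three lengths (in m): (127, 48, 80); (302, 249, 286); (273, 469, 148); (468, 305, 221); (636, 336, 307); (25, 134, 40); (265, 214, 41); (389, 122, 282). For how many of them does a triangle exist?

5

(48,80,127): 48+80 > 127 → valid
(249,286,302): 249+286 > 302 → valid
(148,273,469): 148+273 ≤ 469 → not valid
(221,305,468): 221+305 > 468 → valid
(307,336,636): 307+336 > 636 → valid
(25,40,134): 25+40 ≤ 134 → not valid
(41,214,265): 41+214 ≤ 265 → not valid
(122,282,389): 122+282 > 389 → valid
5 of the 8 triples form a triangle.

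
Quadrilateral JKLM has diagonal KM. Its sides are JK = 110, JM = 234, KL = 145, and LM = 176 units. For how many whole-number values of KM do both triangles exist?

196

From triangle JKM: 124 < KM < 344.
From triangle LKM: 31 < KM < 321.
Intersection: 124 < KM < 321, so integers 125 through 320: 196 values.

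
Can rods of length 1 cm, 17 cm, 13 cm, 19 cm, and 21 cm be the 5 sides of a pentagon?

A pentagon exists iff every side is shorter than the sum of the others — equivalently, the longest side is less than the sum of the rest.
Longest side 21 < 50 (sum of the remaining 4), so yes.

Yes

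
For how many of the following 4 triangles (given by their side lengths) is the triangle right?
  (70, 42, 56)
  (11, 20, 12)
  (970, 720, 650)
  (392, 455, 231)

(70,42,56): 42²+56² = 4900 = 70² → right
(11,20,12): 11²+12² = 265 < 400 = 20² → obtuse
(970,720,650): 650²+720² = 940900 = 970² → right
(392,455,231): 231²+392² = 207025 = 455² → right
3 of the 4 are right.

3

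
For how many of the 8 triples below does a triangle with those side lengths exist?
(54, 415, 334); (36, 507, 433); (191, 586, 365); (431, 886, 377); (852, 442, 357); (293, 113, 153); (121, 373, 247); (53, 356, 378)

1

(54,334,415): 54+334 ≤ 415 → not valid
(36,433,507): 36+433 ≤ 507 → not valid
(191,365,586): 191+365 ≤ 586 → not valid
(377,431,886): 377+431 ≤ 886 → not valid
(357,442,852): 357+442 ≤ 852 → not valid
(113,153,293): 113+153 ≤ 293 → not valid
(121,247,373): 121+247 ≤ 373 → not valid
(53,356,378): 53+356 > 378 → valid
1 of the 8 triples forms a triangle.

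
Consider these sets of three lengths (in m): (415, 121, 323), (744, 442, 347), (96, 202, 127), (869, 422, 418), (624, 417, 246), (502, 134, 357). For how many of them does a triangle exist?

(121,323,415): 121+323 > 415 → valid
(347,442,744): 347+442 > 744 → valid
(96,127,202): 96+127 > 202 → valid
(418,422,869): 418+422 ≤ 869 → not valid
(246,417,624): 246+417 > 624 → valid
(134,357,502): 134+357 ≤ 502 → not valid
4 of the 6 triples form a triangle.

4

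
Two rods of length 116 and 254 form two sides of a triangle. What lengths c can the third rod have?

138 < c < 370

By the triangle inequality, c must be less than 116 + 254 = 370 and greater than |116 − 254| = 138.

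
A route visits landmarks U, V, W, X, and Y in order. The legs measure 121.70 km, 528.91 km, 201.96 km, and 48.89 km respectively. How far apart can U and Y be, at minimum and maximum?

The maximum is all hops collinear in one direction: 121.70 + 528.91 + 201.96 + 48.89 = 901.46.
The longest hop is 528.91; the others sum to 372.55. Folding the others back against it leaves at least 528.91 − 372.55 = 156.36.

156.36 ≤ UY ≤ 901.46 km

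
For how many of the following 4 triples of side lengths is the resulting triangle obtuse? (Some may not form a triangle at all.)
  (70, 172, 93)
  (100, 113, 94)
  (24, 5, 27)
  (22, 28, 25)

1

(70,172,93): 70+93 ≤ 172, not a triangle
(100,113,94): 94²+100² = 18836 > 12769 = 113² → acute
(24,5,27): 5²+24² = 601 < 729 = 27² → obtuse
(22,28,25): 22²+25² = 1109 > 784 = 28² → acute
1 of the 4 is obtuse.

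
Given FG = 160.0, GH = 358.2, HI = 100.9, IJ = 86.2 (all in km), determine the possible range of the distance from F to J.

11.1 ≤ FJ ≤ 705.3 km

The maximum is all hops collinear in one direction: 160.0 + 358.2 + 100.9 + 86.2 = 705.3.
The longest hop is 358.2; the others sum to 347.1. Folding the others back against it leaves at least 358.2 − 347.1 = 11.1.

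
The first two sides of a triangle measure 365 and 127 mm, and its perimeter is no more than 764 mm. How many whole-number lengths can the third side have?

Triangle inequality: 238 < x < 492. Perimeter ≤ 764 gives x ≤ 764 − 365 − 127 = 272.
So 238 < x ≤ 272; integers 239 through 272: 34 values.

34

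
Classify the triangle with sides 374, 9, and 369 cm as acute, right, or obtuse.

obtuse

Compare the square of the longest side to the sum of squares of the other two: 9² + 369² = 136242 < 139876 = 374².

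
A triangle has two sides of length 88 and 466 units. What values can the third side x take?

378 < x < 554

By the triangle inequality, x must be less than 88 + 466 = 554 and greater than |88 − 466| = 378.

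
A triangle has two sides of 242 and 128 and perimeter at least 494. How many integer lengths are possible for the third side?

Triangle inequality: 114 < x < 370. Perimeter ≥ 494 gives x ≥ 494 − 242 − 128 = 124.
So 124 ≤ x < 370; integers 124 through 369: 246 values.

246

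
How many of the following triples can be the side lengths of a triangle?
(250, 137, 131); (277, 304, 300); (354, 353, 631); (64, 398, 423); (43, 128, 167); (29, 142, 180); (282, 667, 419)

6

(131,137,250): 131+137 > 250 → valid
(277,300,304): 277+300 > 304 → valid
(353,354,631): 353+354 > 631 → valid
(64,398,423): 64+398 > 423 → valid
(43,128,167): 43+128 > 167 → valid
(29,142,180): 29+142 ≤ 180 → not valid
(282,419,667): 282+419 > 667 → valid
6 of the 7 triples form a triangle.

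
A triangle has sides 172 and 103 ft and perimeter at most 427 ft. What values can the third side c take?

Triangle inequality alone gives 69 < c < 275.
The perimeter condition gives c ≤ 427 − 172 − 103 = 152.
Intersecting the two: 69 < c ≤ 152.

69 < c ≤ 152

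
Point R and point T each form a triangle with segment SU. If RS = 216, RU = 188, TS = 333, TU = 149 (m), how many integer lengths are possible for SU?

From triangle RSU: 28 < SU < 404.
From triangle TSU: 184 < SU < 482.
Intersection: 184 < SU < 404, so integers 185 through 403: 219 values.

219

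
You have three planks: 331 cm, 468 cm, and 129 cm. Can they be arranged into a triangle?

No

The longest side is 468, but the other two sum to only 460.
460 < 468, so the triangle inequality fails.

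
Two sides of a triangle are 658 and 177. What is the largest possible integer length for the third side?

834

The third side must be strictly less than 658 + 177 = 835.
The largest integer below 835 is 834.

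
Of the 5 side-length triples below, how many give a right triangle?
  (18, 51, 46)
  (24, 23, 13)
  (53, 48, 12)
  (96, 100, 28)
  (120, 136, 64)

2

(18,51,46): 18²+46² = 2440 < 2601 = 51² → obtuse
(24,23,13): 13²+23² = 698 > 576 = 24² → acute
(53,48,12): 12²+48² = 2448 < 2809 = 53² → obtuse
(96,100,28): 28²+96² = 10000 = 100² → right
(120,136,64): 64²+120² = 18496 = 136² → right
2 of the 5 are right.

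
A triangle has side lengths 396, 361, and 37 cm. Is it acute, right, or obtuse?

obtuse

Compare the square of the longest side to the sum of squares of the other two: 37² + 361² = 131690 < 156816 = 396².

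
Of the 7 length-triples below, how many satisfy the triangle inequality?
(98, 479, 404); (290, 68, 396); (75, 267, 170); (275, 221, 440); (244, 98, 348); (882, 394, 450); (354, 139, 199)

2

(98,404,479): 98+404 > 479 → valid
(68,290,396): 68+290 ≤ 396 → not valid
(75,170,267): 75+170 ≤ 267 → not valid
(221,275,440): 221+275 > 440 → valid
(98,244,348): 98+244 ≤ 348 → not valid
(394,450,882): 394+450 ≤ 882 → not valid
(139,199,354): 139+199 ≤ 354 → not valid
2 of the 7 triples form a triangle.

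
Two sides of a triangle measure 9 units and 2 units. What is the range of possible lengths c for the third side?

By the triangle inequality, c must be less than 9 + 2 = 11 and greater than |9 − 2| = 7.

7 < c < 11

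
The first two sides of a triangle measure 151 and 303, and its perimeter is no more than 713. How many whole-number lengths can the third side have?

Triangle inequality: 152 < x < 454. Perimeter ≤ 713 gives x ≤ 713 − 151 − 303 = 259.
So 152 < x ≤ 259; integers 153 through 259: 107 values.

107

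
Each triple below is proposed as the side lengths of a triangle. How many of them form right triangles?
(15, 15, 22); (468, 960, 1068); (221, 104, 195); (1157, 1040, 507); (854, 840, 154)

(15,15,22): 15²+15² = 450 < 484 = 22² → obtuse
(468,960,1068): 468²+960² = 1140624 = 1068² → right
(221,104,195): 104²+195² = 48841 = 221² → right
(1157,1040,507): 507²+1040² = 1338649 = 1157² → right
(854,840,154): 154²+840² = 729316 = 854² → right
4 of the 5 are right.

4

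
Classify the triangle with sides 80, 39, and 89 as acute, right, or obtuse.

right

Compare the square of the longest side to the sum of squares of the other two: 39² + 80² = 7921 = 89².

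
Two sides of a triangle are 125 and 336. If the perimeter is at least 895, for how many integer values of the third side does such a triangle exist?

27

Triangle inequality: 211 < x < 461. Perimeter ≥ 895 gives x ≥ 895 − 125 − 336 = 434.
So 434 ≤ x < 461; integers 434 through 460: 27 values.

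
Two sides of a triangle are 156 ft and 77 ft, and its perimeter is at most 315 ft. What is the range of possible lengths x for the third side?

Triangle inequality alone gives 79 < x < 233.
The perimeter condition gives x ≤ 315 − 156 − 77 = 82.
Intersecting the two: 79 < x ≤ 82.

79 < x ≤ 82 ft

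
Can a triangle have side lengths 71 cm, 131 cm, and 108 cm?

Yes

The longest side is 131, and the other two sum to 179.
Since 179 > 131, the triangle inequality holds.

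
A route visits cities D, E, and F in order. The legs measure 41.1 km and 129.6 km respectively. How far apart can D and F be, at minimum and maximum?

By the triangle inequality, |41.1 − 129.6| ≤ DF ≤ 41.1 + 129.6.

88.5 ≤ DF ≤ 170.7 km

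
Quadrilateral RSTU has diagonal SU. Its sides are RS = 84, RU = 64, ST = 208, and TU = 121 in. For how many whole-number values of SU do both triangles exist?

60

From triangle RSU: 20 < SU < 148.
From triangle TSU: 87 < SU < 329.
Intersection: 87 < SU < 148, so integers 88 through 147: 60 values.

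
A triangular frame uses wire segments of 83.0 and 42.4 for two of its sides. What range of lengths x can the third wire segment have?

40.6 < x < 125.4

By the triangle inequality, x must be less than 83.0 + 42.4 = 125.4 and greater than |83.0 − 42.4| = 40.6.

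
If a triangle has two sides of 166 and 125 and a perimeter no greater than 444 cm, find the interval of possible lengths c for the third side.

Triangle inequality alone gives 41 < c < 291.
The perimeter condition gives c ≤ 444 − 166 − 125 = 153.
Intersecting the two: 41 < c ≤ 153.

41 < c ≤ 153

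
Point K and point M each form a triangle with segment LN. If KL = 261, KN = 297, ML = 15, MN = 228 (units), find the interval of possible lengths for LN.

213 < LN < 243

From triangle KLN: |261 − 297| < LN < 261 + 297, i.e. 36 < LN < 558.
From triangle MLN: 213 < LN < 243.
Both must hold, so LN lies in the intersection.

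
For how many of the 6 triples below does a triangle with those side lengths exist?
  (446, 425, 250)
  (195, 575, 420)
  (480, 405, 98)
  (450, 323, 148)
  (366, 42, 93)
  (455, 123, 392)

5

(250,425,446): 250+425 > 446 → valid
(195,420,575): 195+420 > 575 → valid
(98,405,480): 98+405 > 480 → valid
(148,323,450): 148+323 > 450 → valid
(42,93,366): 42+93 ≤ 366 → not valid
(123,392,455): 123+392 > 455 → valid
5 of the 6 triples form a triangle.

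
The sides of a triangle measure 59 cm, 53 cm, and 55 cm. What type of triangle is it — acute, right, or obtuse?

Compare the square of the longest side to the sum of squares of the other two: 53² + 55² = 5834 > 3481 = 59².

acute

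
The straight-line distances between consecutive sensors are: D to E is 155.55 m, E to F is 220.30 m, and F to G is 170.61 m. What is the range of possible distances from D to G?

The maximum is all hops collinear in one direction: 155.55 + 220.30 + 170.61 = 546.46.
The longest hop is 220.30; the others sum to 326.16. Since 220.30 ≤ 326.16, the path can fold back on itself completely, so the minimum distance is 0.

0 ≤ DG ≤ 546.46 m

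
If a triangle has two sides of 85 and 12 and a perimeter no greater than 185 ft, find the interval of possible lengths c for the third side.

Triangle inequality alone gives 73 < c < 97.
The perimeter condition gives c ≤ 185 − 85 − 12 = 88.
Intersecting the two: 73 < c ≤ 88.

73 < c ≤ 88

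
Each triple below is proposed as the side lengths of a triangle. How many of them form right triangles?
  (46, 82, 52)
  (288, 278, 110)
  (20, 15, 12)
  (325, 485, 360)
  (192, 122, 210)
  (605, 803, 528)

(46,82,52): 46²+52² = 4820 < 6724 = 82² → obtuse
(288,278,110): 110²+278² = 89384 > 82944 = 288² → acute
(20,15,12): 12²+15² = 369 < 400 = 20² → obtuse
(325,485,360): 325²+360² = 235225 = 485² → right
(192,122,210): 122²+192² = 51748 > 44100 = 210² → acute
(605,803,528): 528²+605² = 644809 = 803² → right
2 of the 6 are right.

2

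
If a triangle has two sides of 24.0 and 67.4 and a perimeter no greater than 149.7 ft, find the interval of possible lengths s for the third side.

Triangle inequality alone gives 43.4 < s < 91.4.
The perimeter condition gives s ≤ 149.7 − 24.0 − 67.4 = 58.3.
Intersecting the two: 43.4 < s ≤ 58.3.

43.4 < s ≤ 58.3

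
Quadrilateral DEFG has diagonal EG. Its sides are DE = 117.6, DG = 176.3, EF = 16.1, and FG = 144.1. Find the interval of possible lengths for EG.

From triangle DEG: |117.6 − 176.3| < EG < 117.6 + 176.3, i.e. 58.7 < EG < 293.9.
From triangle FEG: 128.0 < EG < 160.2.
Both must hold, so EG lies in the intersection.

128.0 < EG < 160.2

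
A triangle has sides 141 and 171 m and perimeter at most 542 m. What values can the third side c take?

30 < c ≤ 230

Triangle inequality alone gives 30 < c < 312.
The perimeter condition gives c ≤ 542 − 141 − 171 = 230.
Intersecting the two: 30 < c ≤ 230.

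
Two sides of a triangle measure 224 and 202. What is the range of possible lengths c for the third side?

22 < c < 426

By the triangle inequality, c must be less than 224 + 202 = 426 and greater than |224 − 202| = 22.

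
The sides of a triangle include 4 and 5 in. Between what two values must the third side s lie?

By the triangle inequality, s must be less than 4 + 5 = 9 and greater than |4 − 5| = 1.

1 < s < 9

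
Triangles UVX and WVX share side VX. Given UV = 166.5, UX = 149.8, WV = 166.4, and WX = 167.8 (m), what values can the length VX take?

16.7 < VX < 316.3

From triangle UVX: |166.5 − 149.8| < VX < 166.5 + 149.8, i.e. 16.7 < VX < 316.3.
From triangle WVX: 1.4 < VX < 334.2.
Both must hold, so VX lies in the intersection.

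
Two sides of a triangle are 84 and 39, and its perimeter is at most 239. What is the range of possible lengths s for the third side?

45 < s ≤ 116

Triangle inequality alone gives 45 < s < 123.
The perimeter condition gives s ≤ 239 − 84 − 39 = 116.
Intersecting the two: 45 < s ≤ 116.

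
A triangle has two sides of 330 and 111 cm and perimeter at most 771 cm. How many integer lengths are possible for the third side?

Triangle inequality: 219 < x < 441. Perimeter ≤ 771 gives x ≤ 771 − 330 − 111 = 330.
So 219 < x ≤ 330; integers 220 through 330: 111 values.

111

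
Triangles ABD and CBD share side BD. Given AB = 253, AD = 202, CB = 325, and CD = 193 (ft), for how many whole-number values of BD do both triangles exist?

322

From triangle ABD: 51 < BD < 455.
From triangle CBD: 132 < BD < 518.
Intersection: 132 < BD < 455, so integers 133 through 454: 322 values.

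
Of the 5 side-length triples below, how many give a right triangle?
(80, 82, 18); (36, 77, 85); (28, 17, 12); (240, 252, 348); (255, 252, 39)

4

(80,82,18): 18²+80² = 6724 = 82² → right
(36,77,85): 36²+77² = 7225 = 85² → right
(28,17,12): 12²+17² = 433 < 784 = 28² → obtuse
(240,252,348): 240²+252² = 121104 = 348² → right
(255,252,39): 39²+252² = 65025 = 255² → right
4 of the 5 are right.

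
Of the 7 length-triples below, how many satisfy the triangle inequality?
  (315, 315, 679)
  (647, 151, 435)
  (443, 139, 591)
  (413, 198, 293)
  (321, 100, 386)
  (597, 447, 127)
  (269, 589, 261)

2

(315,315,679): 315+315 ≤ 679 → not valid
(151,435,647): 151+435 ≤ 647 → not valid
(139,443,591): 139+443 ≤ 591 → not valid
(198,293,413): 198+293 > 413 → valid
(100,321,386): 100+321 > 386 → valid
(127,447,597): 127+447 ≤ 597 → not valid
(261,269,589): 261+269 ≤ 589 → not valid
2 of the 7 triples form a triangle.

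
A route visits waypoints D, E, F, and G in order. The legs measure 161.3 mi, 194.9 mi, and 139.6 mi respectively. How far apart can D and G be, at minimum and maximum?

The maximum is all hops collinear in one direction: 161.3 + 194.9 + 139.6 = 495.8.
The longest hop is 194.9; the others sum to 300.9. Since 194.9 ≤ 300.9, the path can fold back on itself completely, so the minimum distance is 0.

0 ≤ DG ≤ 495.8 mi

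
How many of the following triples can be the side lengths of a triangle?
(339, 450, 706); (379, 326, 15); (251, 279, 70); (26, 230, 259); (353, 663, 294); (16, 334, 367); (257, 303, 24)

(339,450,706): 339+450 > 706 → valid
(15,326,379): 15+326 ≤ 379 → not valid
(70,251,279): 70+251 > 279 → valid
(26,230,259): 26+230 ≤ 259 → not valid
(294,353,663): 294+353 ≤ 663 → not valid
(16,334,367): 16+334 ≤ 367 → not valid
(24,257,303): 24+257 ≤ 303 → not valid
2 of the 7 triples form a triangle.

2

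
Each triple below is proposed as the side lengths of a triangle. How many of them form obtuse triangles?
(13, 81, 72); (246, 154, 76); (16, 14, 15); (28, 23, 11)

(13,81,72): 13²+72² = 5353 < 6561 = 81² → obtuse
(246,154,76): 76+154 ≤ 246, not a triangle
(16,14,15): 14²+15² = 421 > 256 = 16² → acute
(28,23,11): 11²+23² = 650 < 784 = 28² → obtuse
2 of the 4 are obtuse.

2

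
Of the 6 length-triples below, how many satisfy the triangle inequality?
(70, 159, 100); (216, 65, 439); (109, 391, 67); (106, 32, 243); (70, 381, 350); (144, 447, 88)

2

(70,100,159): 70+100 > 159 → valid
(65,216,439): 65+216 ≤ 439 → not valid
(67,109,391): 67+109 ≤ 391 → not valid
(32,106,243): 32+106 ≤ 243 → not valid
(70,350,381): 70+350 > 381 → valid
(88,144,447): 88+144 ≤ 447 → not valid
2 of the 6 triples form a triangle.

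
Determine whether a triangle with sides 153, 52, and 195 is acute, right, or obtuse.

Compare the square of the longest side to the sum of squares of the other two: 52² + 153² = 26113 < 38025 = 195².

obtuse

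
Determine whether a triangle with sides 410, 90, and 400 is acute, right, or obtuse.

right

Compare the square of the longest side to the sum of squares of the other two: 90² + 400² = 168100 = 410².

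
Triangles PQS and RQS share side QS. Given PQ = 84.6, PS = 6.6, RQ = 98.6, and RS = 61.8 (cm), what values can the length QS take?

From triangle PQS: |84.6 − 6.6| < QS < 84.6 + 6.6, i.e. 78.0 < QS < 91.2.
From triangle RQS: 36.8 < QS < 160.4.
Both must hold, so QS lies in the intersection.

78.0 < QS < 91.2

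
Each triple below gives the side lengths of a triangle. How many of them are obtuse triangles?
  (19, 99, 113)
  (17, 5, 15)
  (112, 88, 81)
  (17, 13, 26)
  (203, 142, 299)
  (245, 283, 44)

(19,99,113): 19²+99² = 10162 < 12769 = 113² → obtuse
(17,5,15): 5²+15² = 250 < 289 = 17² → obtuse
(112,88,81): 81²+88² = 14305 > 12544 = 112² → acute
(17,13,26): 13²+17² = 458 < 676 = 26² → obtuse
(203,142,299): 142²+203² = 61373 < 89401 = 299² → obtuse
(245,283,44): 44²+245² = 61961 < 80089 = 283² → obtuse
5 of the 6 are obtuse.

5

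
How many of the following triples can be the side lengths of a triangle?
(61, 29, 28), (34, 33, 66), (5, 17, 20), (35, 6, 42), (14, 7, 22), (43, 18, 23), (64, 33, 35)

3

(28,29,61): 28+29 ≤ 61 → not valid
(33,34,66): 33+34 > 66 → valid
(5,17,20): 5+17 > 20 → valid
(6,35,42): 6+35 ≤ 42 → not valid
(7,14,22): 7+14 ≤ 22 → not valid
(18,23,43): 18+23 ≤ 43 → not valid
(33,35,64): 33+35 > 64 → valid
3 of the 7 triples form a triangle.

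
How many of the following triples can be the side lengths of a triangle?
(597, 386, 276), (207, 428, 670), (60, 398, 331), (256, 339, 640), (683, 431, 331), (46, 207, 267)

2

(276,386,597): 276+386 > 597 → valid
(207,428,670): 207+428 ≤ 670 → not valid
(60,331,398): 60+331 ≤ 398 → not valid
(256,339,640): 256+339 ≤ 640 → not valid
(331,431,683): 331+431 > 683 → valid
(46,207,267): 46+207 ≤ 267 → not valid
2 of the 6 triples form a triangle.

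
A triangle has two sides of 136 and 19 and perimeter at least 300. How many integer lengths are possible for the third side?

Triangle inequality: 117 < x < 155. Perimeter ≥ 300 gives x ≥ 300 − 136 − 19 = 145.
So 145 ≤ x < 155; integers 145 through 154: 10 values.

10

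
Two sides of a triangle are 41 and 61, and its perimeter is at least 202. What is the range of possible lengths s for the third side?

Triangle inequality alone gives 20 < s < 102.
The perimeter condition gives s ≥ 202 − 41 − 61 = 100.
Intersecting the two: 100 ≤ s < 102.

100 ≤ s < 102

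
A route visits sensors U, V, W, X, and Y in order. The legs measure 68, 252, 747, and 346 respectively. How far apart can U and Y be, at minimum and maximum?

81 ≤ UY ≤ 1413

The maximum is all hops collinear in one direction: 68 + 252 + 747 + 346 = 1413.
The longest hop is 747; the others sum to 666. Folding the others back against it leaves at least 747 − 666 = 81.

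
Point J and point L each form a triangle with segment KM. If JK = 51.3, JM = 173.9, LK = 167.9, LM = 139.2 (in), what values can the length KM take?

From triangle JKM: |51.3 − 173.9| < KM < 51.3 + 173.9, i.e. 122.6 < KM < 225.2.
From triangle LKM: 28.7 < KM < 307.1.
Both must hold, so KM lies in the intersection.

122.6 < KM < 225.2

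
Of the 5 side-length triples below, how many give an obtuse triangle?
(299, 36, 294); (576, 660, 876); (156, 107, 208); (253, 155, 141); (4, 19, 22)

(299,36,294): 36²+294² = 87732 < 89401 = 299² → obtuse
(576,660,876): 576²+660² = 767376 = 876² → right
(156,107,208): 107²+156² = 35785 < 43264 = 208² → obtuse
(253,155,141): 141²+155² = 43906 < 64009 = 253² → obtuse
(4,19,22): 4²+19² = 377 < 484 = 22² → obtuse
4 of the 5 are obtuse.

4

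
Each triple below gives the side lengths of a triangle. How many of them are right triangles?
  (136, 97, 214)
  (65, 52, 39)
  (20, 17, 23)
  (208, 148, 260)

(136,97,214): 97²+136² = 27905 < 45796 = 214² → obtuse
(65,52,39): 39²+52² = 4225 = 65² → right
(20,17,23): 17²+20² = 689 > 529 = 23² → acute
(208,148,260): 148²+208² = 65168 < 67600 = 260² → obtuse
1 of the 4 is right.

1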